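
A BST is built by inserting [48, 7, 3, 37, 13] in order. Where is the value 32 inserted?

Starting tree (level order): [48, 7, None, 3, 37, None, None, 13]
Insertion path: 48 -> 7 -> 37 -> 13
Result: insert 32 as right child of 13
Final tree (level order): [48, 7, None, 3, 37, None, None, 13, None, None, 32]


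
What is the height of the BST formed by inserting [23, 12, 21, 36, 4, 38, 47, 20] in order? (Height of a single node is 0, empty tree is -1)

Insertion order: [23, 12, 21, 36, 4, 38, 47, 20]
Tree (level-order array): [23, 12, 36, 4, 21, None, 38, None, None, 20, None, None, 47]
Compute height bottom-up (empty subtree = -1):
  height(4) = 1 + max(-1, -1) = 0
  height(20) = 1 + max(-1, -1) = 0
  height(21) = 1 + max(0, -1) = 1
  height(12) = 1 + max(0, 1) = 2
  height(47) = 1 + max(-1, -1) = 0
  height(38) = 1 + max(-1, 0) = 1
  height(36) = 1 + max(-1, 1) = 2
  height(23) = 1 + max(2, 2) = 3
Height = 3


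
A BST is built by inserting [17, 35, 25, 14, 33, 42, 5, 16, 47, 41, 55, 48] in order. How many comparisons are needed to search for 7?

Search path for 7: 17 -> 14 -> 5
Found: False
Comparisons: 3


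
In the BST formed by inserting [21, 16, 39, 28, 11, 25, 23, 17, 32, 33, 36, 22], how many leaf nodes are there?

Tree built from: [21, 16, 39, 28, 11, 25, 23, 17, 32, 33, 36, 22]
Tree (level-order array): [21, 16, 39, 11, 17, 28, None, None, None, None, None, 25, 32, 23, None, None, 33, 22, None, None, 36]
Rule: A leaf has 0 children.
Per-node child counts:
  node 21: 2 child(ren)
  node 16: 2 child(ren)
  node 11: 0 child(ren)
  node 17: 0 child(ren)
  node 39: 1 child(ren)
  node 28: 2 child(ren)
  node 25: 1 child(ren)
  node 23: 1 child(ren)
  node 22: 0 child(ren)
  node 32: 1 child(ren)
  node 33: 1 child(ren)
  node 36: 0 child(ren)
Matching nodes: [11, 17, 22, 36]
Count of leaf nodes: 4


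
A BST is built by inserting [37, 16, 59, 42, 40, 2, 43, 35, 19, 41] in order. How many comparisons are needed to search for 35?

Search path for 35: 37 -> 16 -> 35
Found: True
Comparisons: 3


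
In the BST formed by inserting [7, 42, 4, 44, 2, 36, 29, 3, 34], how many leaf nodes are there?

Tree built from: [7, 42, 4, 44, 2, 36, 29, 3, 34]
Tree (level-order array): [7, 4, 42, 2, None, 36, 44, None, 3, 29, None, None, None, None, None, None, 34]
Rule: A leaf has 0 children.
Per-node child counts:
  node 7: 2 child(ren)
  node 4: 1 child(ren)
  node 2: 1 child(ren)
  node 3: 0 child(ren)
  node 42: 2 child(ren)
  node 36: 1 child(ren)
  node 29: 1 child(ren)
  node 34: 0 child(ren)
  node 44: 0 child(ren)
Matching nodes: [3, 34, 44]
Count of leaf nodes: 3


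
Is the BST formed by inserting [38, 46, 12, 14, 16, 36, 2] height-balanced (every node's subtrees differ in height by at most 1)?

Tree (level-order array): [38, 12, 46, 2, 14, None, None, None, None, None, 16, None, 36]
Definition: a tree is height-balanced if, at every node, |h(left) - h(right)| <= 1 (empty subtree has height -1).
Bottom-up per-node check:
  node 2: h_left=-1, h_right=-1, diff=0 [OK], height=0
  node 36: h_left=-1, h_right=-1, diff=0 [OK], height=0
  node 16: h_left=-1, h_right=0, diff=1 [OK], height=1
  node 14: h_left=-1, h_right=1, diff=2 [FAIL (|-1-1|=2 > 1)], height=2
  node 12: h_left=0, h_right=2, diff=2 [FAIL (|0-2|=2 > 1)], height=3
  node 46: h_left=-1, h_right=-1, diff=0 [OK], height=0
  node 38: h_left=3, h_right=0, diff=3 [FAIL (|3-0|=3 > 1)], height=4
Node 14 violates the condition: |-1 - 1| = 2 > 1.
Result: Not balanced


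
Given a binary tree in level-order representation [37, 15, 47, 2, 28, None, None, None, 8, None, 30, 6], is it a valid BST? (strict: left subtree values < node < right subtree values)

Level-order array: [37, 15, 47, 2, 28, None, None, None, 8, None, 30, 6]
Validate using subtree bounds (lo, hi): at each node, require lo < value < hi,
then recurse left with hi=value and right with lo=value.
Preorder trace (stopping at first violation):
  at node 37 with bounds (-inf, +inf): OK
  at node 15 with bounds (-inf, 37): OK
  at node 2 with bounds (-inf, 15): OK
  at node 8 with bounds (2, 15): OK
  at node 6 with bounds (2, 8): OK
  at node 28 with bounds (15, 37): OK
  at node 30 with bounds (28, 37): OK
  at node 47 with bounds (37, +inf): OK
No violation found at any node.
Result: Valid BST


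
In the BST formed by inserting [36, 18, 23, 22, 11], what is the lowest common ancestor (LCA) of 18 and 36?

Tree insertion order: [36, 18, 23, 22, 11]
Tree (level-order array): [36, 18, None, 11, 23, None, None, 22]
In a BST, the LCA of p=18, q=36 is the first node v on the
root-to-leaf path with p <= v <= q (go left if both < v, right if both > v).
Walk from root:
  at 36: 18 <= 36 <= 36, this is the LCA
LCA = 36


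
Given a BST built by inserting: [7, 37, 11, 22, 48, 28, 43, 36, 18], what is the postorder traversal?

Tree insertion order: [7, 37, 11, 22, 48, 28, 43, 36, 18]
Tree (level-order array): [7, None, 37, 11, 48, None, 22, 43, None, 18, 28, None, None, None, None, None, 36]
Postorder traversal: [18, 36, 28, 22, 11, 43, 48, 37, 7]


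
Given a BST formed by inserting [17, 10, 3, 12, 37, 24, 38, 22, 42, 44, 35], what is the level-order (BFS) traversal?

Tree insertion order: [17, 10, 3, 12, 37, 24, 38, 22, 42, 44, 35]
Tree (level-order array): [17, 10, 37, 3, 12, 24, 38, None, None, None, None, 22, 35, None, 42, None, None, None, None, None, 44]
BFS from the root, enqueuing left then right child of each popped node:
  queue [17] -> pop 17, enqueue [10, 37], visited so far: [17]
  queue [10, 37] -> pop 10, enqueue [3, 12], visited so far: [17, 10]
  queue [37, 3, 12] -> pop 37, enqueue [24, 38], visited so far: [17, 10, 37]
  queue [3, 12, 24, 38] -> pop 3, enqueue [none], visited so far: [17, 10, 37, 3]
  queue [12, 24, 38] -> pop 12, enqueue [none], visited so far: [17, 10, 37, 3, 12]
  queue [24, 38] -> pop 24, enqueue [22, 35], visited so far: [17, 10, 37, 3, 12, 24]
  queue [38, 22, 35] -> pop 38, enqueue [42], visited so far: [17, 10, 37, 3, 12, 24, 38]
  queue [22, 35, 42] -> pop 22, enqueue [none], visited so far: [17, 10, 37, 3, 12, 24, 38, 22]
  queue [35, 42] -> pop 35, enqueue [none], visited so far: [17, 10, 37, 3, 12, 24, 38, 22, 35]
  queue [42] -> pop 42, enqueue [44], visited so far: [17, 10, 37, 3, 12, 24, 38, 22, 35, 42]
  queue [44] -> pop 44, enqueue [none], visited so far: [17, 10, 37, 3, 12, 24, 38, 22, 35, 42, 44]
Result: [17, 10, 37, 3, 12, 24, 38, 22, 35, 42, 44]


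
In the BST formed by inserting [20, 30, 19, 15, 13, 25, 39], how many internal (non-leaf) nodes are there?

Tree built from: [20, 30, 19, 15, 13, 25, 39]
Tree (level-order array): [20, 19, 30, 15, None, 25, 39, 13]
Rule: An internal node has at least one child.
Per-node child counts:
  node 20: 2 child(ren)
  node 19: 1 child(ren)
  node 15: 1 child(ren)
  node 13: 0 child(ren)
  node 30: 2 child(ren)
  node 25: 0 child(ren)
  node 39: 0 child(ren)
Matching nodes: [20, 19, 15, 30]
Count of internal (non-leaf) nodes: 4


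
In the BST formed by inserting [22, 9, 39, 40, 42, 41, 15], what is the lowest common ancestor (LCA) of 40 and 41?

Tree insertion order: [22, 9, 39, 40, 42, 41, 15]
Tree (level-order array): [22, 9, 39, None, 15, None, 40, None, None, None, 42, 41]
In a BST, the LCA of p=40, q=41 is the first node v on the
root-to-leaf path with p <= v <= q (go left if both < v, right if both > v).
Walk from root:
  at 22: both 40 and 41 > 22, go right
  at 39: both 40 and 41 > 39, go right
  at 40: 40 <= 40 <= 41, this is the LCA
LCA = 40


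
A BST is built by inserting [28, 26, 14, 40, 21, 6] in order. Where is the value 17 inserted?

Starting tree (level order): [28, 26, 40, 14, None, None, None, 6, 21]
Insertion path: 28 -> 26 -> 14 -> 21
Result: insert 17 as left child of 21
Final tree (level order): [28, 26, 40, 14, None, None, None, 6, 21, None, None, 17]


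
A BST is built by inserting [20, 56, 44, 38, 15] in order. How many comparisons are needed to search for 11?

Search path for 11: 20 -> 15
Found: False
Comparisons: 2


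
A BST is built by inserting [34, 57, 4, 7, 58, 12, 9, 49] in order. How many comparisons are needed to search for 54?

Search path for 54: 34 -> 57 -> 49
Found: False
Comparisons: 3


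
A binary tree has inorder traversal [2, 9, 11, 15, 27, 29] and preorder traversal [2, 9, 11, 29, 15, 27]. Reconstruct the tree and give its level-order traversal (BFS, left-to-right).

Inorder:  [2, 9, 11, 15, 27, 29]
Preorder: [2, 9, 11, 29, 15, 27]
Algorithm: preorder visits root first, so consume preorder in order;
for each root, split the current inorder slice at that value into
left-subtree inorder and right-subtree inorder, then recurse.
Recursive splits:
  root=2; inorder splits into left=[], right=[9, 11, 15, 27, 29]
  root=9; inorder splits into left=[], right=[11, 15, 27, 29]
  root=11; inorder splits into left=[], right=[15, 27, 29]
  root=29; inorder splits into left=[15, 27], right=[]
  root=15; inorder splits into left=[], right=[27]
  root=27; inorder splits into left=[], right=[]
Reconstructed level-order: [2, 9, 11, 29, 15, 27]


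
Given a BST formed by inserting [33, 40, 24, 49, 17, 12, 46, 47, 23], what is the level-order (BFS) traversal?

Tree insertion order: [33, 40, 24, 49, 17, 12, 46, 47, 23]
Tree (level-order array): [33, 24, 40, 17, None, None, 49, 12, 23, 46, None, None, None, None, None, None, 47]
BFS from the root, enqueuing left then right child of each popped node:
  queue [33] -> pop 33, enqueue [24, 40], visited so far: [33]
  queue [24, 40] -> pop 24, enqueue [17], visited so far: [33, 24]
  queue [40, 17] -> pop 40, enqueue [49], visited so far: [33, 24, 40]
  queue [17, 49] -> pop 17, enqueue [12, 23], visited so far: [33, 24, 40, 17]
  queue [49, 12, 23] -> pop 49, enqueue [46], visited so far: [33, 24, 40, 17, 49]
  queue [12, 23, 46] -> pop 12, enqueue [none], visited so far: [33, 24, 40, 17, 49, 12]
  queue [23, 46] -> pop 23, enqueue [none], visited so far: [33, 24, 40, 17, 49, 12, 23]
  queue [46] -> pop 46, enqueue [47], visited so far: [33, 24, 40, 17, 49, 12, 23, 46]
  queue [47] -> pop 47, enqueue [none], visited so far: [33, 24, 40, 17, 49, 12, 23, 46, 47]
Result: [33, 24, 40, 17, 49, 12, 23, 46, 47]


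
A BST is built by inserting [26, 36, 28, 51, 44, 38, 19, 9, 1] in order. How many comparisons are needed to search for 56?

Search path for 56: 26 -> 36 -> 51
Found: False
Comparisons: 3


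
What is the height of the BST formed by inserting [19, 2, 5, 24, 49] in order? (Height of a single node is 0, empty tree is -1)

Insertion order: [19, 2, 5, 24, 49]
Tree (level-order array): [19, 2, 24, None, 5, None, 49]
Compute height bottom-up (empty subtree = -1):
  height(5) = 1 + max(-1, -1) = 0
  height(2) = 1 + max(-1, 0) = 1
  height(49) = 1 + max(-1, -1) = 0
  height(24) = 1 + max(-1, 0) = 1
  height(19) = 1 + max(1, 1) = 2
Height = 2


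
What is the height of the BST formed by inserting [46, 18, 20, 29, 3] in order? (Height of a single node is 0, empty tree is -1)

Insertion order: [46, 18, 20, 29, 3]
Tree (level-order array): [46, 18, None, 3, 20, None, None, None, 29]
Compute height bottom-up (empty subtree = -1):
  height(3) = 1 + max(-1, -1) = 0
  height(29) = 1 + max(-1, -1) = 0
  height(20) = 1 + max(-1, 0) = 1
  height(18) = 1 + max(0, 1) = 2
  height(46) = 1 + max(2, -1) = 3
Height = 3


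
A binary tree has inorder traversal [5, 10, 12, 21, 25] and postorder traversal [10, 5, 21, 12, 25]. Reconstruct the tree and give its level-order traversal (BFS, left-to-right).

Inorder:   [5, 10, 12, 21, 25]
Postorder: [10, 5, 21, 12, 25]
Algorithm: postorder visits root last, so walk postorder right-to-left;
each value is the root of the current inorder slice — split it at that
value, recurse on the right subtree first, then the left.
Recursive splits:
  root=25; inorder splits into left=[5, 10, 12, 21], right=[]
  root=12; inorder splits into left=[5, 10], right=[21]
  root=21; inorder splits into left=[], right=[]
  root=5; inorder splits into left=[], right=[10]
  root=10; inorder splits into left=[], right=[]
Reconstructed level-order: [25, 12, 5, 21, 10]


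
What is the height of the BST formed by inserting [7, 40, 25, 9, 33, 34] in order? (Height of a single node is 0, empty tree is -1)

Insertion order: [7, 40, 25, 9, 33, 34]
Tree (level-order array): [7, None, 40, 25, None, 9, 33, None, None, None, 34]
Compute height bottom-up (empty subtree = -1):
  height(9) = 1 + max(-1, -1) = 0
  height(34) = 1 + max(-1, -1) = 0
  height(33) = 1 + max(-1, 0) = 1
  height(25) = 1 + max(0, 1) = 2
  height(40) = 1 + max(2, -1) = 3
  height(7) = 1 + max(-1, 3) = 4
Height = 4


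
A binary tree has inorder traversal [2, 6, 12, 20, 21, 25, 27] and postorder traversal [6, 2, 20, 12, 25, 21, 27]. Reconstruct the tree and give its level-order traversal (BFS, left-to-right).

Inorder:   [2, 6, 12, 20, 21, 25, 27]
Postorder: [6, 2, 20, 12, 25, 21, 27]
Algorithm: postorder visits root last, so walk postorder right-to-left;
each value is the root of the current inorder slice — split it at that
value, recurse on the right subtree first, then the left.
Recursive splits:
  root=27; inorder splits into left=[2, 6, 12, 20, 21, 25], right=[]
  root=21; inorder splits into left=[2, 6, 12, 20], right=[25]
  root=25; inorder splits into left=[], right=[]
  root=12; inorder splits into left=[2, 6], right=[20]
  root=20; inorder splits into left=[], right=[]
  root=2; inorder splits into left=[], right=[6]
  root=6; inorder splits into left=[], right=[]
Reconstructed level-order: [27, 21, 12, 25, 2, 20, 6]


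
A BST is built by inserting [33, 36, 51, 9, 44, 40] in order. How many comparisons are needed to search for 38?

Search path for 38: 33 -> 36 -> 51 -> 44 -> 40
Found: False
Comparisons: 5


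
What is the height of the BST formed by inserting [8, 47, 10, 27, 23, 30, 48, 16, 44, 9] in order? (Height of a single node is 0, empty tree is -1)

Insertion order: [8, 47, 10, 27, 23, 30, 48, 16, 44, 9]
Tree (level-order array): [8, None, 47, 10, 48, 9, 27, None, None, None, None, 23, 30, 16, None, None, 44]
Compute height bottom-up (empty subtree = -1):
  height(9) = 1 + max(-1, -1) = 0
  height(16) = 1 + max(-1, -1) = 0
  height(23) = 1 + max(0, -1) = 1
  height(44) = 1 + max(-1, -1) = 0
  height(30) = 1 + max(-1, 0) = 1
  height(27) = 1 + max(1, 1) = 2
  height(10) = 1 + max(0, 2) = 3
  height(48) = 1 + max(-1, -1) = 0
  height(47) = 1 + max(3, 0) = 4
  height(8) = 1 + max(-1, 4) = 5
Height = 5


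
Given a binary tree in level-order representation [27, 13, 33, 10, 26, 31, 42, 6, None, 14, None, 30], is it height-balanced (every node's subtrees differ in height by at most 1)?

Tree (level-order array): [27, 13, 33, 10, 26, 31, 42, 6, None, 14, None, 30]
Definition: a tree is height-balanced if, at every node, |h(left) - h(right)| <= 1 (empty subtree has height -1).
Bottom-up per-node check:
  node 6: h_left=-1, h_right=-1, diff=0 [OK], height=0
  node 10: h_left=0, h_right=-1, diff=1 [OK], height=1
  node 14: h_left=-1, h_right=-1, diff=0 [OK], height=0
  node 26: h_left=0, h_right=-1, diff=1 [OK], height=1
  node 13: h_left=1, h_right=1, diff=0 [OK], height=2
  node 30: h_left=-1, h_right=-1, diff=0 [OK], height=0
  node 31: h_left=0, h_right=-1, diff=1 [OK], height=1
  node 42: h_left=-1, h_right=-1, diff=0 [OK], height=0
  node 33: h_left=1, h_right=0, diff=1 [OK], height=2
  node 27: h_left=2, h_right=2, diff=0 [OK], height=3
All nodes satisfy the balance condition.
Result: Balanced


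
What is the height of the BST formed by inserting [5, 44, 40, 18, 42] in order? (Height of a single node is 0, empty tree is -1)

Insertion order: [5, 44, 40, 18, 42]
Tree (level-order array): [5, None, 44, 40, None, 18, 42]
Compute height bottom-up (empty subtree = -1):
  height(18) = 1 + max(-1, -1) = 0
  height(42) = 1 + max(-1, -1) = 0
  height(40) = 1 + max(0, 0) = 1
  height(44) = 1 + max(1, -1) = 2
  height(5) = 1 + max(-1, 2) = 3
Height = 3


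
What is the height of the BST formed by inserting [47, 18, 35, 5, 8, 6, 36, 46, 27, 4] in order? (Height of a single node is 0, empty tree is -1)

Insertion order: [47, 18, 35, 5, 8, 6, 36, 46, 27, 4]
Tree (level-order array): [47, 18, None, 5, 35, 4, 8, 27, 36, None, None, 6, None, None, None, None, 46]
Compute height bottom-up (empty subtree = -1):
  height(4) = 1 + max(-1, -1) = 0
  height(6) = 1 + max(-1, -1) = 0
  height(8) = 1 + max(0, -1) = 1
  height(5) = 1 + max(0, 1) = 2
  height(27) = 1 + max(-1, -1) = 0
  height(46) = 1 + max(-1, -1) = 0
  height(36) = 1 + max(-1, 0) = 1
  height(35) = 1 + max(0, 1) = 2
  height(18) = 1 + max(2, 2) = 3
  height(47) = 1 + max(3, -1) = 4
Height = 4


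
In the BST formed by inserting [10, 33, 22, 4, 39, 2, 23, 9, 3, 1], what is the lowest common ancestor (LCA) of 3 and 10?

Tree insertion order: [10, 33, 22, 4, 39, 2, 23, 9, 3, 1]
Tree (level-order array): [10, 4, 33, 2, 9, 22, 39, 1, 3, None, None, None, 23]
In a BST, the LCA of p=3, q=10 is the first node v on the
root-to-leaf path with p <= v <= q (go left if both < v, right if both > v).
Walk from root:
  at 10: 3 <= 10 <= 10, this is the LCA
LCA = 10


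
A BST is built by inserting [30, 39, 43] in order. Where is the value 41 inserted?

Starting tree (level order): [30, None, 39, None, 43]
Insertion path: 30 -> 39 -> 43
Result: insert 41 as left child of 43
Final tree (level order): [30, None, 39, None, 43, 41]


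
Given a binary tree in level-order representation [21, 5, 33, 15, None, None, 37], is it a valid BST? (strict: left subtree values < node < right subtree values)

Level-order array: [21, 5, 33, 15, None, None, 37]
Validate using subtree bounds (lo, hi): at each node, require lo < value < hi,
then recurse left with hi=value and right with lo=value.
Preorder trace (stopping at first violation):
  at node 21 with bounds (-inf, +inf): OK
  at node 5 with bounds (-inf, 21): OK
  at node 15 with bounds (-inf, 5): VIOLATION
Node 15 violates its bound: not (-inf < 15 < 5).
Result: Not a valid BST


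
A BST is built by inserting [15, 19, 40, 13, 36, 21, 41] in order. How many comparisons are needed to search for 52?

Search path for 52: 15 -> 19 -> 40 -> 41
Found: False
Comparisons: 4


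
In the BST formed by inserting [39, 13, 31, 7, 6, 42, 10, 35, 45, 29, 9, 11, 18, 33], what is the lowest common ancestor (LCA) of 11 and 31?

Tree insertion order: [39, 13, 31, 7, 6, 42, 10, 35, 45, 29, 9, 11, 18, 33]
Tree (level-order array): [39, 13, 42, 7, 31, None, 45, 6, 10, 29, 35, None, None, None, None, 9, 11, 18, None, 33]
In a BST, the LCA of p=11, q=31 is the first node v on the
root-to-leaf path with p <= v <= q (go left if both < v, right if both > v).
Walk from root:
  at 39: both 11 and 31 < 39, go left
  at 13: 11 <= 13 <= 31, this is the LCA
LCA = 13


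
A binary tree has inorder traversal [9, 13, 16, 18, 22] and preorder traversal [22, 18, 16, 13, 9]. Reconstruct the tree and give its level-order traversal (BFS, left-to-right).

Inorder:  [9, 13, 16, 18, 22]
Preorder: [22, 18, 16, 13, 9]
Algorithm: preorder visits root first, so consume preorder in order;
for each root, split the current inorder slice at that value into
left-subtree inorder and right-subtree inorder, then recurse.
Recursive splits:
  root=22; inorder splits into left=[9, 13, 16, 18], right=[]
  root=18; inorder splits into left=[9, 13, 16], right=[]
  root=16; inorder splits into left=[9, 13], right=[]
  root=13; inorder splits into left=[9], right=[]
  root=9; inorder splits into left=[], right=[]
Reconstructed level-order: [22, 18, 16, 13, 9]


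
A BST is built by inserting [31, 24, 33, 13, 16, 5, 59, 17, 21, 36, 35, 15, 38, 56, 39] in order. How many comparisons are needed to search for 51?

Search path for 51: 31 -> 33 -> 59 -> 36 -> 38 -> 56 -> 39
Found: False
Comparisons: 7


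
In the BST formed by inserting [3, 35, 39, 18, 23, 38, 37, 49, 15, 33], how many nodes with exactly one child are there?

Tree built from: [3, 35, 39, 18, 23, 38, 37, 49, 15, 33]
Tree (level-order array): [3, None, 35, 18, 39, 15, 23, 38, 49, None, None, None, 33, 37]
Rule: These are nodes with exactly 1 non-null child.
Per-node child counts:
  node 3: 1 child(ren)
  node 35: 2 child(ren)
  node 18: 2 child(ren)
  node 15: 0 child(ren)
  node 23: 1 child(ren)
  node 33: 0 child(ren)
  node 39: 2 child(ren)
  node 38: 1 child(ren)
  node 37: 0 child(ren)
  node 49: 0 child(ren)
Matching nodes: [3, 23, 38]
Count of nodes with exactly one child: 3


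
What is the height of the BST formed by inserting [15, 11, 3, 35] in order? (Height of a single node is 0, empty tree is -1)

Insertion order: [15, 11, 3, 35]
Tree (level-order array): [15, 11, 35, 3]
Compute height bottom-up (empty subtree = -1):
  height(3) = 1 + max(-1, -1) = 0
  height(11) = 1 + max(0, -1) = 1
  height(35) = 1 + max(-1, -1) = 0
  height(15) = 1 + max(1, 0) = 2
Height = 2


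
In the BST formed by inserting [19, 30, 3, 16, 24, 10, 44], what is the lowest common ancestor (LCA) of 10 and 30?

Tree insertion order: [19, 30, 3, 16, 24, 10, 44]
Tree (level-order array): [19, 3, 30, None, 16, 24, 44, 10]
In a BST, the LCA of p=10, q=30 is the first node v on the
root-to-leaf path with p <= v <= q (go left if both < v, right if both > v).
Walk from root:
  at 19: 10 <= 19 <= 30, this is the LCA
LCA = 19


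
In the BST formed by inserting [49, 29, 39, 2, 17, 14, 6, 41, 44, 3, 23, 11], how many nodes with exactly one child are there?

Tree built from: [49, 29, 39, 2, 17, 14, 6, 41, 44, 3, 23, 11]
Tree (level-order array): [49, 29, None, 2, 39, None, 17, None, 41, 14, 23, None, 44, 6, None, None, None, None, None, 3, 11]
Rule: These are nodes with exactly 1 non-null child.
Per-node child counts:
  node 49: 1 child(ren)
  node 29: 2 child(ren)
  node 2: 1 child(ren)
  node 17: 2 child(ren)
  node 14: 1 child(ren)
  node 6: 2 child(ren)
  node 3: 0 child(ren)
  node 11: 0 child(ren)
  node 23: 0 child(ren)
  node 39: 1 child(ren)
  node 41: 1 child(ren)
  node 44: 0 child(ren)
Matching nodes: [49, 2, 14, 39, 41]
Count of nodes with exactly one child: 5


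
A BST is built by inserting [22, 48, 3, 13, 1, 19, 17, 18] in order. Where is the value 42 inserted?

Starting tree (level order): [22, 3, 48, 1, 13, None, None, None, None, None, 19, 17, None, None, 18]
Insertion path: 22 -> 48
Result: insert 42 as left child of 48
Final tree (level order): [22, 3, 48, 1, 13, 42, None, None, None, None, 19, None, None, 17, None, None, 18]


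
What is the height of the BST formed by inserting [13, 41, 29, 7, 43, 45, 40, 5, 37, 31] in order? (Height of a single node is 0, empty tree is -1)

Insertion order: [13, 41, 29, 7, 43, 45, 40, 5, 37, 31]
Tree (level-order array): [13, 7, 41, 5, None, 29, 43, None, None, None, 40, None, 45, 37, None, None, None, 31]
Compute height bottom-up (empty subtree = -1):
  height(5) = 1 + max(-1, -1) = 0
  height(7) = 1 + max(0, -1) = 1
  height(31) = 1 + max(-1, -1) = 0
  height(37) = 1 + max(0, -1) = 1
  height(40) = 1 + max(1, -1) = 2
  height(29) = 1 + max(-1, 2) = 3
  height(45) = 1 + max(-1, -1) = 0
  height(43) = 1 + max(-1, 0) = 1
  height(41) = 1 + max(3, 1) = 4
  height(13) = 1 + max(1, 4) = 5
Height = 5


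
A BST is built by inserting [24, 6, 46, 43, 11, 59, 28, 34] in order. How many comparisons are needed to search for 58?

Search path for 58: 24 -> 46 -> 59
Found: False
Comparisons: 3


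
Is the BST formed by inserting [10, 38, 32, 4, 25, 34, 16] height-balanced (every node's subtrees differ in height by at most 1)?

Tree (level-order array): [10, 4, 38, None, None, 32, None, 25, 34, 16]
Definition: a tree is height-balanced if, at every node, |h(left) - h(right)| <= 1 (empty subtree has height -1).
Bottom-up per-node check:
  node 4: h_left=-1, h_right=-1, diff=0 [OK], height=0
  node 16: h_left=-1, h_right=-1, diff=0 [OK], height=0
  node 25: h_left=0, h_right=-1, diff=1 [OK], height=1
  node 34: h_left=-1, h_right=-1, diff=0 [OK], height=0
  node 32: h_left=1, h_right=0, diff=1 [OK], height=2
  node 38: h_left=2, h_right=-1, diff=3 [FAIL (|2--1|=3 > 1)], height=3
  node 10: h_left=0, h_right=3, diff=3 [FAIL (|0-3|=3 > 1)], height=4
Node 38 violates the condition: |2 - -1| = 3 > 1.
Result: Not balanced


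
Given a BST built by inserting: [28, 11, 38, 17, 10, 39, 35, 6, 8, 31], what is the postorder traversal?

Tree insertion order: [28, 11, 38, 17, 10, 39, 35, 6, 8, 31]
Tree (level-order array): [28, 11, 38, 10, 17, 35, 39, 6, None, None, None, 31, None, None, None, None, 8]
Postorder traversal: [8, 6, 10, 17, 11, 31, 35, 39, 38, 28]


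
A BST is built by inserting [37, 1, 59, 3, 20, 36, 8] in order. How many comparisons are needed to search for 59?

Search path for 59: 37 -> 59
Found: True
Comparisons: 2


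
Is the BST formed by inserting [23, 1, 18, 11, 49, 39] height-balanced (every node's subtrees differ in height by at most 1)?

Tree (level-order array): [23, 1, 49, None, 18, 39, None, 11]
Definition: a tree is height-balanced if, at every node, |h(left) - h(right)| <= 1 (empty subtree has height -1).
Bottom-up per-node check:
  node 11: h_left=-1, h_right=-1, diff=0 [OK], height=0
  node 18: h_left=0, h_right=-1, diff=1 [OK], height=1
  node 1: h_left=-1, h_right=1, diff=2 [FAIL (|-1-1|=2 > 1)], height=2
  node 39: h_left=-1, h_right=-1, diff=0 [OK], height=0
  node 49: h_left=0, h_right=-1, diff=1 [OK], height=1
  node 23: h_left=2, h_right=1, diff=1 [OK], height=3
Node 1 violates the condition: |-1 - 1| = 2 > 1.
Result: Not balanced


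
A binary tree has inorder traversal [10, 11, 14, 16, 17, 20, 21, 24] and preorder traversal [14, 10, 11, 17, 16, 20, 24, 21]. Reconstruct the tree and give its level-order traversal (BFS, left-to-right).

Inorder:  [10, 11, 14, 16, 17, 20, 21, 24]
Preorder: [14, 10, 11, 17, 16, 20, 24, 21]
Algorithm: preorder visits root first, so consume preorder in order;
for each root, split the current inorder slice at that value into
left-subtree inorder and right-subtree inorder, then recurse.
Recursive splits:
  root=14; inorder splits into left=[10, 11], right=[16, 17, 20, 21, 24]
  root=10; inorder splits into left=[], right=[11]
  root=11; inorder splits into left=[], right=[]
  root=17; inorder splits into left=[16], right=[20, 21, 24]
  root=16; inorder splits into left=[], right=[]
  root=20; inorder splits into left=[], right=[21, 24]
  root=24; inorder splits into left=[21], right=[]
  root=21; inorder splits into left=[], right=[]
Reconstructed level-order: [14, 10, 17, 11, 16, 20, 24, 21]


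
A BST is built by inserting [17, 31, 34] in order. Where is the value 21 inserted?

Starting tree (level order): [17, None, 31, None, 34]
Insertion path: 17 -> 31
Result: insert 21 as left child of 31
Final tree (level order): [17, None, 31, 21, 34]


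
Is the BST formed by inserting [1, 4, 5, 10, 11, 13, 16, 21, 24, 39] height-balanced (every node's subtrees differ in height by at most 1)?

Tree (level-order array): [1, None, 4, None, 5, None, 10, None, 11, None, 13, None, 16, None, 21, None, 24, None, 39]
Definition: a tree is height-balanced if, at every node, |h(left) - h(right)| <= 1 (empty subtree has height -1).
Bottom-up per-node check:
  node 39: h_left=-1, h_right=-1, diff=0 [OK], height=0
  node 24: h_left=-1, h_right=0, diff=1 [OK], height=1
  node 21: h_left=-1, h_right=1, diff=2 [FAIL (|-1-1|=2 > 1)], height=2
  node 16: h_left=-1, h_right=2, diff=3 [FAIL (|-1-2|=3 > 1)], height=3
  node 13: h_left=-1, h_right=3, diff=4 [FAIL (|-1-3|=4 > 1)], height=4
  node 11: h_left=-1, h_right=4, diff=5 [FAIL (|-1-4|=5 > 1)], height=5
  node 10: h_left=-1, h_right=5, diff=6 [FAIL (|-1-5|=6 > 1)], height=6
  node 5: h_left=-1, h_right=6, diff=7 [FAIL (|-1-6|=7 > 1)], height=7
  node 4: h_left=-1, h_right=7, diff=8 [FAIL (|-1-7|=8 > 1)], height=8
  node 1: h_left=-1, h_right=8, diff=9 [FAIL (|-1-8|=9 > 1)], height=9
Node 21 violates the condition: |-1 - 1| = 2 > 1.
Result: Not balanced


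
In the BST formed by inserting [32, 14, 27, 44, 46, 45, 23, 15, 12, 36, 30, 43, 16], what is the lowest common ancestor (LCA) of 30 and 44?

Tree insertion order: [32, 14, 27, 44, 46, 45, 23, 15, 12, 36, 30, 43, 16]
Tree (level-order array): [32, 14, 44, 12, 27, 36, 46, None, None, 23, 30, None, 43, 45, None, 15, None, None, None, None, None, None, None, None, 16]
In a BST, the LCA of p=30, q=44 is the first node v on the
root-to-leaf path with p <= v <= q (go left if both < v, right if both > v).
Walk from root:
  at 32: 30 <= 32 <= 44, this is the LCA
LCA = 32


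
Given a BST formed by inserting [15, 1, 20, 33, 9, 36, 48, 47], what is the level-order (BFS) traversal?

Tree insertion order: [15, 1, 20, 33, 9, 36, 48, 47]
Tree (level-order array): [15, 1, 20, None, 9, None, 33, None, None, None, 36, None, 48, 47]
BFS from the root, enqueuing left then right child of each popped node:
  queue [15] -> pop 15, enqueue [1, 20], visited so far: [15]
  queue [1, 20] -> pop 1, enqueue [9], visited so far: [15, 1]
  queue [20, 9] -> pop 20, enqueue [33], visited so far: [15, 1, 20]
  queue [9, 33] -> pop 9, enqueue [none], visited so far: [15, 1, 20, 9]
  queue [33] -> pop 33, enqueue [36], visited so far: [15, 1, 20, 9, 33]
  queue [36] -> pop 36, enqueue [48], visited so far: [15, 1, 20, 9, 33, 36]
  queue [48] -> pop 48, enqueue [47], visited so far: [15, 1, 20, 9, 33, 36, 48]
  queue [47] -> pop 47, enqueue [none], visited so far: [15, 1, 20, 9, 33, 36, 48, 47]
Result: [15, 1, 20, 9, 33, 36, 48, 47]


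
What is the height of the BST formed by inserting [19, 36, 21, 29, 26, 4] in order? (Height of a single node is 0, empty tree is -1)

Insertion order: [19, 36, 21, 29, 26, 4]
Tree (level-order array): [19, 4, 36, None, None, 21, None, None, 29, 26]
Compute height bottom-up (empty subtree = -1):
  height(4) = 1 + max(-1, -1) = 0
  height(26) = 1 + max(-1, -1) = 0
  height(29) = 1 + max(0, -1) = 1
  height(21) = 1 + max(-1, 1) = 2
  height(36) = 1 + max(2, -1) = 3
  height(19) = 1 + max(0, 3) = 4
Height = 4


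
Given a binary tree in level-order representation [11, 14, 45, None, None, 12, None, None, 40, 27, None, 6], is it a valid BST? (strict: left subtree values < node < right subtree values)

Level-order array: [11, 14, 45, None, None, 12, None, None, 40, 27, None, 6]
Validate using subtree bounds (lo, hi): at each node, require lo < value < hi,
then recurse left with hi=value and right with lo=value.
Preorder trace (stopping at first violation):
  at node 11 with bounds (-inf, +inf): OK
  at node 14 with bounds (-inf, 11): VIOLATION
Node 14 violates its bound: not (-inf < 14 < 11).
Result: Not a valid BST


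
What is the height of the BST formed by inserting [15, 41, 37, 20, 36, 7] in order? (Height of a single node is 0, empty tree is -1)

Insertion order: [15, 41, 37, 20, 36, 7]
Tree (level-order array): [15, 7, 41, None, None, 37, None, 20, None, None, 36]
Compute height bottom-up (empty subtree = -1):
  height(7) = 1 + max(-1, -1) = 0
  height(36) = 1 + max(-1, -1) = 0
  height(20) = 1 + max(-1, 0) = 1
  height(37) = 1 + max(1, -1) = 2
  height(41) = 1 + max(2, -1) = 3
  height(15) = 1 + max(0, 3) = 4
Height = 4


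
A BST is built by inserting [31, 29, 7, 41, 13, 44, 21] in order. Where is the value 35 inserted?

Starting tree (level order): [31, 29, 41, 7, None, None, 44, None, 13, None, None, None, 21]
Insertion path: 31 -> 41
Result: insert 35 as left child of 41
Final tree (level order): [31, 29, 41, 7, None, 35, 44, None, 13, None, None, None, None, None, 21]


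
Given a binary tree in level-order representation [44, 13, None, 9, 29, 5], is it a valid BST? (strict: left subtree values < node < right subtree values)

Level-order array: [44, 13, None, 9, 29, 5]
Validate using subtree bounds (lo, hi): at each node, require lo < value < hi,
then recurse left with hi=value and right with lo=value.
Preorder trace (stopping at first violation):
  at node 44 with bounds (-inf, +inf): OK
  at node 13 with bounds (-inf, 44): OK
  at node 9 with bounds (-inf, 13): OK
  at node 5 with bounds (-inf, 9): OK
  at node 29 with bounds (13, 44): OK
No violation found at any node.
Result: Valid BST


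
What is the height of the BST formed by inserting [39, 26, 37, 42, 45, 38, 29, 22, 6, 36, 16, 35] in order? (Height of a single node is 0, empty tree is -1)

Insertion order: [39, 26, 37, 42, 45, 38, 29, 22, 6, 36, 16, 35]
Tree (level-order array): [39, 26, 42, 22, 37, None, 45, 6, None, 29, 38, None, None, None, 16, None, 36, None, None, None, None, 35]
Compute height bottom-up (empty subtree = -1):
  height(16) = 1 + max(-1, -1) = 0
  height(6) = 1 + max(-1, 0) = 1
  height(22) = 1 + max(1, -1) = 2
  height(35) = 1 + max(-1, -1) = 0
  height(36) = 1 + max(0, -1) = 1
  height(29) = 1 + max(-1, 1) = 2
  height(38) = 1 + max(-1, -1) = 0
  height(37) = 1 + max(2, 0) = 3
  height(26) = 1 + max(2, 3) = 4
  height(45) = 1 + max(-1, -1) = 0
  height(42) = 1 + max(-1, 0) = 1
  height(39) = 1 + max(4, 1) = 5
Height = 5


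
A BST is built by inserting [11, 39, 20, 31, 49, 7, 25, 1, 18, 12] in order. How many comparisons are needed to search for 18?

Search path for 18: 11 -> 39 -> 20 -> 18
Found: True
Comparisons: 4


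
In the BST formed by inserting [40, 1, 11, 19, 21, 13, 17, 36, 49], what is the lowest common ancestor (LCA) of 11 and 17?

Tree insertion order: [40, 1, 11, 19, 21, 13, 17, 36, 49]
Tree (level-order array): [40, 1, 49, None, 11, None, None, None, 19, 13, 21, None, 17, None, 36]
In a BST, the LCA of p=11, q=17 is the first node v on the
root-to-leaf path with p <= v <= q (go left if both < v, right if both > v).
Walk from root:
  at 40: both 11 and 17 < 40, go left
  at 1: both 11 and 17 > 1, go right
  at 11: 11 <= 11 <= 17, this is the LCA
LCA = 11


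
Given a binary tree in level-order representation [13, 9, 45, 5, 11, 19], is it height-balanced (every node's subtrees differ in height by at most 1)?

Tree (level-order array): [13, 9, 45, 5, 11, 19]
Definition: a tree is height-balanced if, at every node, |h(left) - h(right)| <= 1 (empty subtree has height -1).
Bottom-up per-node check:
  node 5: h_left=-1, h_right=-1, diff=0 [OK], height=0
  node 11: h_left=-1, h_right=-1, diff=0 [OK], height=0
  node 9: h_left=0, h_right=0, diff=0 [OK], height=1
  node 19: h_left=-1, h_right=-1, diff=0 [OK], height=0
  node 45: h_left=0, h_right=-1, diff=1 [OK], height=1
  node 13: h_left=1, h_right=1, diff=0 [OK], height=2
All nodes satisfy the balance condition.
Result: Balanced


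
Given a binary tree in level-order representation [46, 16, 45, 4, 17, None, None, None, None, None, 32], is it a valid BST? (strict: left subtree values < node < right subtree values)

Level-order array: [46, 16, 45, 4, 17, None, None, None, None, None, 32]
Validate using subtree bounds (lo, hi): at each node, require lo < value < hi,
then recurse left with hi=value and right with lo=value.
Preorder trace (stopping at first violation):
  at node 46 with bounds (-inf, +inf): OK
  at node 16 with bounds (-inf, 46): OK
  at node 4 with bounds (-inf, 16): OK
  at node 17 with bounds (16, 46): OK
  at node 32 with bounds (17, 46): OK
  at node 45 with bounds (46, +inf): VIOLATION
Node 45 violates its bound: not (46 < 45 < +inf).
Result: Not a valid BST


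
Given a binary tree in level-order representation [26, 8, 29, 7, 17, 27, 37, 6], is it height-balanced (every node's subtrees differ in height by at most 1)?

Tree (level-order array): [26, 8, 29, 7, 17, 27, 37, 6]
Definition: a tree is height-balanced if, at every node, |h(left) - h(right)| <= 1 (empty subtree has height -1).
Bottom-up per-node check:
  node 6: h_left=-1, h_right=-1, diff=0 [OK], height=0
  node 7: h_left=0, h_right=-1, diff=1 [OK], height=1
  node 17: h_left=-1, h_right=-1, diff=0 [OK], height=0
  node 8: h_left=1, h_right=0, diff=1 [OK], height=2
  node 27: h_left=-1, h_right=-1, diff=0 [OK], height=0
  node 37: h_left=-1, h_right=-1, diff=0 [OK], height=0
  node 29: h_left=0, h_right=0, diff=0 [OK], height=1
  node 26: h_left=2, h_right=1, diff=1 [OK], height=3
All nodes satisfy the balance condition.
Result: Balanced


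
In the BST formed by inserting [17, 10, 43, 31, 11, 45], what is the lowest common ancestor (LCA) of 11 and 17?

Tree insertion order: [17, 10, 43, 31, 11, 45]
Tree (level-order array): [17, 10, 43, None, 11, 31, 45]
In a BST, the LCA of p=11, q=17 is the first node v on the
root-to-leaf path with p <= v <= q (go left if both < v, right if both > v).
Walk from root:
  at 17: 11 <= 17 <= 17, this is the LCA
LCA = 17


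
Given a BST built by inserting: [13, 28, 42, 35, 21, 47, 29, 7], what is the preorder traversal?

Tree insertion order: [13, 28, 42, 35, 21, 47, 29, 7]
Tree (level-order array): [13, 7, 28, None, None, 21, 42, None, None, 35, 47, 29]
Preorder traversal: [13, 7, 28, 21, 42, 35, 29, 47]


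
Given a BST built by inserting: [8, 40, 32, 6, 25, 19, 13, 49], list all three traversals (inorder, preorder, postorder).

Tree insertion order: [8, 40, 32, 6, 25, 19, 13, 49]
Tree (level-order array): [8, 6, 40, None, None, 32, 49, 25, None, None, None, 19, None, 13]
Inorder (L, root, R): [6, 8, 13, 19, 25, 32, 40, 49]
Preorder (root, L, R): [8, 6, 40, 32, 25, 19, 13, 49]
Postorder (L, R, root): [6, 13, 19, 25, 32, 49, 40, 8]


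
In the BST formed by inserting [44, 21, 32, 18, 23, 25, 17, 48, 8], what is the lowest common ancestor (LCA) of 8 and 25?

Tree insertion order: [44, 21, 32, 18, 23, 25, 17, 48, 8]
Tree (level-order array): [44, 21, 48, 18, 32, None, None, 17, None, 23, None, 8, None, None, 25]
In a BST, the LCA of p=8, q=25 is the first node v on the
root-to-leaf path with p <= v <= q (go left if both < v, right if both > v).
Walk from root:
  at 44: both 8 and 25 < 44, go left
  at 21: 8 <= 21 <= 25, this is the LCA
LCA = 21


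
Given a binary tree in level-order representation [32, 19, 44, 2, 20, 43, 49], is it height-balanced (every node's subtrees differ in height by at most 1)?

Tree (level-order array): [32, 19, 44, 2, 20, 43, 49]
Definition: a tree is height-balanced if, at every node, |h(left) - h(right)| <= 1 (empty subtree has height -1).
Bottom-up per-node check:
  node 2: h_left=-1, h_right=-1, diff=0 [OK], height=0
  node 20: h_left=-1, h_right=-1, diff=0 [OK], height=0
  node 19: h_left=0, h_right=0, diff=0 [OK], height=1
  node 43: h_left=-1, h_right=-1, diff=0 [OK], height=0
  node 49: h_left=-1, h_right=-1, diff=0 [OK], height=0
  node 44: h_left=0, h_right=0, diff=0 [OK], height=1
  node 32: h_left=1, h_right=1, diff=0 [OK], height=2
All nodes satisfy the balance condition.
Result: Balanced


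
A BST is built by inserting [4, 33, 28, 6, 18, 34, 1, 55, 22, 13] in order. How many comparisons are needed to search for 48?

Search path for 48: 4 -> 33 -> 34 -> 55
Found: False
Comparisons: 4


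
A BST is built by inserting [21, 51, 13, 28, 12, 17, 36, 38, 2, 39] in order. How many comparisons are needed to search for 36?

Search path for 36: 21 -> 51 -> 28 -> 36
Found: True
Comparisons: 4


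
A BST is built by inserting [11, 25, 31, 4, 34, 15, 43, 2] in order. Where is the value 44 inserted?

Starting tree (level order): [11, 4, 25, 2, None, 15, 31, None, None, None, None, None, 34, None, 43]
Insertion path: 11 -> 25 -> 31 -> 34 -> 43
Result: insert 44 as right child of 43
Final tree (level order): [11, 4, 25, 2, None, 15, 31, None, None, None, None, None, 34, None, 43, None, 44]


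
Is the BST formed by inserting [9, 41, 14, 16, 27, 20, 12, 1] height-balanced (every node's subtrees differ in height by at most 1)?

Tree (level-order array): [9, 1, 41, None, None, 14, None, 12, 16, None, None, None, 27, 20]
Definition: a tree is height-balanced if, at every node, |h(left) - h(right)| <= 1 (empty subtree has height -1).
Bottom-up per-node check:
  node 1: h_left=-1, h_right=-1, diff=0 [OK], height=0
  node 12: h_left=-1, h_right=-1, diff=0 [OK], height=0
  node 20: h_left=-1, h_right=-1, diff=0 [OK], height=0
  node 27: h_left=0, h_right=-1, diff=1 [OK], height=1
  node 16: h_left=-1, h_right=1, diff=2 [FAIL (|-1-1|=2 > 1)], height=2
  node 14: h_left=0, h_right=2, diff=2 [FAIL (|0-2|=2 > 1)], height=3
  node 41: h_left=3, h_right=-1, diff=4 [FAIL (|3--1|=4 > 1)], height=4
  node 9: h_left=0, h_right=4, diff=4 [FAIL (|0-4|=4 > 1)], height=5
Node 16 violates the condition: |-1 - 1| = 2 > 1.
Result: Not balanced
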